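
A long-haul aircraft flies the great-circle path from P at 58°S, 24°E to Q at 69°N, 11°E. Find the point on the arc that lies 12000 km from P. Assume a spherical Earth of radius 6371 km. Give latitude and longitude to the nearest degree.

≈ 50°N, 15°E

Convert each endpoint to a unit vector on the sphere (x = cos φ cos λ, y = cos φ sin λ, z = sin φ).
The central angle between the endpoints is δ = arccos(p₁·p₂) ≈ 2.223 rad (127.3°). The total great-circle distance is δ·R ≈ 2.223 × 6371 ≈ 14161 km, so the target fraction is f = 12000/14161 ≈ 0.847.
Interpolate at f ≈ 0.847 with slerp weights a = sin((1−f)δ)/sin δ ≈ 0.418, b = sin(fδ)/sin δ ≈ 1.197.
p = a·p₁ + b·p₂ ≈ (0.624, 0.172, 0.763); φ = arcsin(p_z) ≈ 49.69°, λ = atan2(p_y, p_x) ≈ 15.42°.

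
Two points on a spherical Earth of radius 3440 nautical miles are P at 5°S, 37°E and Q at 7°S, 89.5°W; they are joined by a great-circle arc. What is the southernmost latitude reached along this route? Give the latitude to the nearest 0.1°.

≈ 13.2°S

The great circle lies in the plane with unit normal n̂ = (p₁ × p₂)/|p₁ × p₂|.
Here n̂_z ≈ -0.974; the vertex latitude is φ_max = arccos|n̂_z| ≈ 13.2°.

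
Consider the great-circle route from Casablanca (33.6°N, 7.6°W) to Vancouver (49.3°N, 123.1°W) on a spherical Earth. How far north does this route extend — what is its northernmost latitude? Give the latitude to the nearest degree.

≈ 60°N

The great circle lies in the plane with unit normal n̂ = (p₁ × p₂)/|p₁ × p₂|.
Here n̂_z ≈ -0.499; the vertex latitude is φ_max = arccos|n̂_z| ≈ 60.1°.
Check via Clairaut: cos φ_max = |cos φ₁| · sin C = cos(33.6°)·sin(36.8°) ≈ 0.499, again giving ≈ 60.1°.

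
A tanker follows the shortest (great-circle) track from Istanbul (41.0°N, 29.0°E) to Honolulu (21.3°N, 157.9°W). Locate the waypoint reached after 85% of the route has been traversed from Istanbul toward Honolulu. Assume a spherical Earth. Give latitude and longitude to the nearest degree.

≈ (39°N, 160°W)

Convert each endpoint to a unit vector on the sphere (x = cos φ cos λ, y = cos φ sin λ, z = sin φ).
The central angle between the endpoints is δ = arccos(p₁·p₂) ≈ 2.049 rad (117.4°).
Interpolate at f = 0.85 with slerp weights a = sin((1−f)δ)/sin δ ≈ 0.341, b = sin(fδ)/sin δ ≈ 1.110.
p = a·p₁ + b·p₂ ≈ (-0.733, -0.264, 0.627); φ = arcsin(p_z) ≈ 38.80°, λ = atan2(p_y, p_x) ≈ -160.17°.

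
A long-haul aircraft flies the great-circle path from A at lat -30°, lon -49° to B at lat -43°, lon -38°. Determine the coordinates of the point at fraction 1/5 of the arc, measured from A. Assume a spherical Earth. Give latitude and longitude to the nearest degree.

≈ lat -33°, lon -47°

From cos δ = sin φ₁ sin φ₂ + cos φ₁ cos φ₂ cos Δλ, the central angle is δ ≈ 0.274 rad (15.7°).
Interpolate at f = 1/5 with slerp weights a = sin((1−f)δ)/sin δ ≈ 0.804, b = sin(fδ)/sin δ ≈ 0.202.
p = a·p₁ + b·p₂ ≈ (0.573, -0.616, -0.540); φ = arcsin(p_z) ≈ -32.67°, λ = atan2(p_y, p_x) ≈ -47.08°.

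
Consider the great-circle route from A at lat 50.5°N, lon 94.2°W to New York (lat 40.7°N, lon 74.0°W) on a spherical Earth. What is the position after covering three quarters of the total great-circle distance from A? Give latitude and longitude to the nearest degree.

From cos δ = sin φ₁ sin φ₂ + cos φ₁ cos φ₂ cos Δλ, the central angle is δ ≈ 0.299 rad (17.1°).
Interpolate at f = 3/4 with slerp weights a = sin((1−f)δ)/sin δ ≈ 0.254, b = sin(fδ)/sin δ ≈ 0.755.
p = a·p₁ + b·p₂ ≈ (0.146, -0.711, 0.688); φ = arcsin(p_z) ≈ 43.46°, λ = atan2(p_y, p_x) ≈ -78.40°.

≈ lat 43°N, lon 78°W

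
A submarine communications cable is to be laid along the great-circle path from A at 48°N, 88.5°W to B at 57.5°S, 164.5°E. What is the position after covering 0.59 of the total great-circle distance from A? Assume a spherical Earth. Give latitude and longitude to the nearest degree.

≈ 18°S, 140°W

Convert each endpoint to a unit vector on the sphere (x = cos φ cos λ, y = cos φ sin λ, z = sin φ).
The central angle between the endpoints is δ = arccos(p₁·p₂) ≈ 2.392 rad (137.0°).
Interpolate at f = 0.59 with slerp weights a = sin((1−f)δ)/sin δ ≈ 1.219, b = sin(fδ)/sin δ ≈ 1.449.
p = a·p₁ + b·p₂ ≈ (-0.729, -0.608, -0.316); φ = arcsin(p_z) ≈ -18.41°, λ = atan2(p_y, p_x) ≈ -140.18°.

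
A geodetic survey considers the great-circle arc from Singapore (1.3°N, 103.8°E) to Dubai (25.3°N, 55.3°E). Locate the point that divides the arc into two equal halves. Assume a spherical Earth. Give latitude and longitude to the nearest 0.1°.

The haversine formula gives a central angle δ ≈ 0.916 rad (52.5°) between the endpoints.
Interpolate at f = 1/2 with slerp weights a = sin((1−f)δ)/sin δ ≈ 0.558, b = sin(fδ)/sin δ ≈ 0.558.
p = a·p₁ + b·p₂ ≈ (0.154, 0.956, 0.251); φ = arcsin(p_z) ≈ 14.53°, λ = atan2(p_y, p_x) ≈ 80.85°.

≈ (14.5°N, 80.8°E)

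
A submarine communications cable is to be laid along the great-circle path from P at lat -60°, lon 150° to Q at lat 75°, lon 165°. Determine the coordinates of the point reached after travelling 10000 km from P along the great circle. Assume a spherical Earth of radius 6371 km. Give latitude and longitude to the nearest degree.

≈ lat 30°, lon 156°

The haversine formula gives a central angle δ ≈ 2.362 rad (135.4°) between the endpoints. The total great-circle distance is δ·R ≈ 2.362 × 6371 ≈ 15051 km, so the target fraction is f = 10000/15051 ≈ 0.664.
Interpolate at f ≈ 0.664 with slerp weights a = sin((1−f)δ)/sin δ ≈ 1.014, b = sin(fδ)/sin δ ≈ 1.423.
p = a·p₁ + b·p₂ ≈ (-0.795, 0.349, 0.497); φ = arcsin(p_z) ≈ 29.78°, λ = atan2(p_y, p_x) ≈ 156.31°.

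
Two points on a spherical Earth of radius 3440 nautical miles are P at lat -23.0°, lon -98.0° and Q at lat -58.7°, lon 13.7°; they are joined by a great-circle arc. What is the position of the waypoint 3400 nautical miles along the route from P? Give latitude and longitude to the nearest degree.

Write both endpoints as unit vectors p₁, p₂ with components (cos φ cos λ, cos φ sin λ, sin φ).
The central angle between the endpoints is δ = arccos(p₁·p₂) ≈ 1.413 rad (81.0°). The total great-circle distance is δ·R ≈ 1.413 × 3440 ≈ 4861 nmi, so the target fraction is f = 3400/4861 ≈ 0.699.
Interpolate at f ≈ 0.699 with slerp weights a = sin((1−f)δ)/sin δ ≈ 0.417, b = sin(fδ)/sin δ ≈ 0.846.
p = a·p₁ + b·p₂ ≈ (0.373, -0.276, -0.886); φ = arcsin(p_z) ≈ -62.32°, λ = atan2(p_y, p_x) ≈ -36.50°.

≈ lat -62°, lon -37°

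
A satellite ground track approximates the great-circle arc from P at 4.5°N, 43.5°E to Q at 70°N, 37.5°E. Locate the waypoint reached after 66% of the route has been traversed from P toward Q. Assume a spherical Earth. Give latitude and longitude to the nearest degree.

Convert each endpoint to a unit vector on the sphere (x = cos φ cos λ, y = cos φ sin λ, z = sin φ).
The central angle between the endpoints is δ = arccos(p₁·p₂) ≈ 1.145 rad (65.6°).
Interpolate at f = 0.66 with slerp weights a = sin((1−f)δ)/sin δ ≈ 0.417, b = sin(fδ)/sin δ ≈ 0.753.
p = a·p₁ + b·p₂ ≈ (0.506, 0.443, 0.740); φ = arcsin(p_z) ≈ 47.76°, λ = atan2(p_y, p_x) ≈ 41.20°.

≈ 48°N, 41°E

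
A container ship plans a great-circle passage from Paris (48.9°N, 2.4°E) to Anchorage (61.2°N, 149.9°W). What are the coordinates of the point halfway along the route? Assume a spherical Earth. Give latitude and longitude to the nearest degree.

≈ 79°N, 42°W

From cos δ = sin φ₁ sin φ₂ + cos φ₁ cos φ₂ cos Δλ, the central angle is δ ≈ 1.181 rad (67.7°).
Interpolate at f = 1/2 with slerp weights a = sin((1−f)δ)/sin δ ≈ 0.602, b = sin(fδ)/sin δ ≈ 0.602.
p = a·p₁ + b·p₂ ≈ (0.144, -0.129, 0.981); φ = arcsin(p_z) ≈ 78.84°, λ = atan2(p_y, p_x) ≈ -41.73°.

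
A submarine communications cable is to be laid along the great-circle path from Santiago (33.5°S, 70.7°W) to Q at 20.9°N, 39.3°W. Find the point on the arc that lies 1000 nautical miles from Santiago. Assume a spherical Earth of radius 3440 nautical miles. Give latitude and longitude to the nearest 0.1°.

From cos δ = sin φ₁ sin φ₂ + cos φ₁ cos φ₂ cos Δλ, the central angle is δ ≈ 1.084 rad (62.1°). The total great-circle distance is δ·R ≈ 1.084 × 3440 ≈ 3728 nmi, so the target fraction is f = 1000/3728 ≈ 0.268.
Interpolate at f ≈ 0.268 with slerp weights a = sin((1−f)δ)/sin δ ≈ 0.806, b = sin(fδ)/sin δ ≈ 0.324.
p = a·p₁ + b·p₂ ≈ (0.457, -0.826, -0.329); φ = arcsin(p_z) ≈ -19.23°, λ = atan2(p_y, p_x) ≈ -61.08°.

≈ 19.2°S, 61.1°W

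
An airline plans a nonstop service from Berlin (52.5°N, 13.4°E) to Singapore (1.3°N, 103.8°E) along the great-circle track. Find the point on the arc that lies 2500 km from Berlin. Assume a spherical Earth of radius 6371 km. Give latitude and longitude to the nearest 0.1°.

≈ 47.5°N, 47.9°E

From cos δ = sin φ₁ sin φ₂ + cos φ₁ cos φ₂ cos Δλ, the central angle is δ ≈ 1.557 rad (89.2°). The total great-circle distance is δ·R ≈ 1.557 × 6371 ≈ 9920 km, so the target fraction is f = 2500/9920 ≈ 0.252.
Interpolate at f ≈ 0.252 with slerp weights a = sin((1−f)δ)/sin δ ≈ 0.919, b = sin(fδ)/sin δ ≈ 0.382.
p = a·p₁ + b·p₂ ≈ (0.453, 0.501, 0.738); φ = arcsin(p_z) ≈ 47.52°, λ = atan2(p_y, p_x) ≈ 47.88°.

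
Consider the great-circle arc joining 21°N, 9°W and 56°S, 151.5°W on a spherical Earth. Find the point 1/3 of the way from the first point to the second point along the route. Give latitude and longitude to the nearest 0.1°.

Convert each endpoint to a unit vector on the sphere (x = cos φ cos λ, y = cos φ sin λ, z = sin φ).
The central angle between the endpoints is δ = arccos(p₁·p₂) ≈ 2.362 rad (135.3°).
Interpolate at f = 1/3 with slerp weights a = sin((1−f)δ)/sin δ ≈ 1.423, b = sin(fδ)/sin δ ≈ 1.008.
p = a·p₁ + b·p₂ ≈ (0.816, -0.477, -0.326); φ = arcsin(p_z) ≈ -19.01°, λ = atan2(p_y, p_x) ≈ -30.28°.

≈ 19.0°S, 30.3°W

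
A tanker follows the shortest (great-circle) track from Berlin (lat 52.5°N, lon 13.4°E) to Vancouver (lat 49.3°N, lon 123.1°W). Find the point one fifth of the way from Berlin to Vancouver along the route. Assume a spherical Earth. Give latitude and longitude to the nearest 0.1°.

Write both endpoints as unit vectors p₁, p₂ with components (cos φ cos λ, cos φ sin λ, sin φ).
The central angle between the endpoints is δ = arccos(p₁·p₂) ≈ 1.252 rad (71.7°).
Interpolate at f = 1/5 with slerp weights a = sin((1−f)δ)/sin δ ≈ 0.887, b = sin(fδ)/sin δ ≈ 0.261.
p = a·p₁ + b·p₂ ≈ (0.432, -0.017, 0.902); φ = arcsin(p_z) ≈ 64.36°, λ = atan2(p_y, p_x) ≈ -2.30°.

≈ lat 64.4°N, lon 2.3°W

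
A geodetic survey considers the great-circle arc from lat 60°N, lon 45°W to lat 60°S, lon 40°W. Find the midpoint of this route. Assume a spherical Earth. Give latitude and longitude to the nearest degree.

≈ lat 0°N, lon 42°W

Write both endpoints as unit vectors p₁, p₂ with components (cos φ cos λ, cos φ sin λ, sin φ).
The central angle between the endpoints is δ = arccos(p₁·p₂) ≈ 2.095 rad (120.1°).
Interpolate at f = 1/2 with slerp weights a = sin((1−f)δ)/sin δ ≈ 1.001, b = sin(fδ)/sin δ ≈ 1.001.
p = a·p₁ + b·p₂ ≈ (0.737, -0.676, 0.000); φ = arcsin(p_z) ≈ 0.00°, λ = atan2(p_y, p_x) ≈ -42.50°.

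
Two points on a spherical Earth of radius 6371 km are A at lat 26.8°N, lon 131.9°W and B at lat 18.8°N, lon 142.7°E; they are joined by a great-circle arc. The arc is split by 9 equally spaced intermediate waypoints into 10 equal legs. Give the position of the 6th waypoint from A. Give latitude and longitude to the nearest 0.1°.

Convert each endpoint to a unit vector on the sphere (x = cos φ cos λ, y = cos φ sin λ, z = sin φ).
The central angle between the endpoints is δ = arccos(p₁·p₂) ≈ 1.356 rad (77.7°).
Interpolate at f = 6/10 with slerp weights a = sin((1−f)δ)/sin δ ≈ 0.528, b = sin(fδ)/sin δ ≈ 0.744.
p = a·p₁ + b·p₂ ≈ (-0.875, 0.076, 0.478); φ = arcsin(p_z) ≈ 28.55°, λ = atan2(p_y, p_x) ≈ 175.06°.

≈ lat 28.6°N, lon 175.1°E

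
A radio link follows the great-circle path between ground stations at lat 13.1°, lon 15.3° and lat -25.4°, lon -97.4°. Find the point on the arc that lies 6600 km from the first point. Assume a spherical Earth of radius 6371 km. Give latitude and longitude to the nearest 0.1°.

From cos δ = sin φ₁ sin φ₂ + cos φ₁ cos φ₂ cos Δλ, the central angle is δ ≈ 2.023 rad (115.9°). The total great-circle distance is δ·R ≈ 2.023 × 6371 ≈ 12887 km, so the target fraction is f = 6600/12887 ≈ 0.512.
Interpolate at f ≈ 0.512 with slerp weights a = sin((1−f)δ)/sin δ ≈ 0.927, b = sin(fδ)/sin δ ≈ 0.956.
p = a·p₁ + b·p₂ ≈ (0.760, -0.618, -0.200); φ = arcsin(p_z) ≈ -11.54°, λ = atan2(p_y, p_x) ≈ -39.13°.

≈ lat -11.5°, lon -39.1°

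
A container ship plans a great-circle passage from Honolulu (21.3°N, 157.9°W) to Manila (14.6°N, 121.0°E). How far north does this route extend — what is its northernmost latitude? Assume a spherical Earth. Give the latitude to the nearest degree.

≈ 24°N

The great circle lies in the plane with unit normal n̂ = (p₁ × p₂)/|p₁ × p₂|.
Here n̂_z ≈ -0.916; the vertex latitude is φ_max = arccos|n̂_z| ≈ 23.7°.
Check via Clairaut: cos φ_max = |cos φ₁| · sin C = cos(21.3°)·sin(79.3°) ≈ 0.916, again giving ≈ 23.7°.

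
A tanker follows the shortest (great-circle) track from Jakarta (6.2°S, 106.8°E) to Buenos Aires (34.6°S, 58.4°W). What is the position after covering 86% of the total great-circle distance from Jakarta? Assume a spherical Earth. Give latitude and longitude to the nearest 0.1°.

≈ 51.9°S, 47.0°W

Write both endpoints as unit vectors p₁, p₂ with components (cos φ cos λ, cos φ sin λ, sin φ).
The central angle between the endpoints is δ = arccos(p₁·p₂) ≈ 2.389 rad (136.9°).
Interpolate at f = 0.86 with slerp weights a = sin((1−f)δ)/sin δ ≈ 0.480, b = sin(fδ)/sin δ ≈ 1.295.
p = a·p₁ + b·p₂ ≈ (0.421, -0.451, -0.787); φ = arcsin(p_z) ≈ -51.93°, λ = atan2(p_y, p_x) ≈ -47.00°.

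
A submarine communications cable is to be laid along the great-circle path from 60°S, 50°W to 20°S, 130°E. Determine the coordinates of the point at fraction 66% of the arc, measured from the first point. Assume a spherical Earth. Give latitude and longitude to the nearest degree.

Write both endpoints as unit vectors p₁, p₂ with components (cos φ cos λ, cos φ sin λ, sin φ).
The central angle between the endpoints is δ = arccos(p₁·p₂) ≈ 1.745 rad (100.0°).
Interpolate at f = 0.66 with slerp weights a = sin((1−f)δ)/sin δ ≈ 0.568, b = sin(fδ)/sin δ ≈ 0.928.
p = a·p₁ + b·p₂ ≈ (-0.378, 0.450, -0.809); φ = arcsin(p_z) ≈ -54.00°, λ = atan2(p_y, p_x) ≈ 130.00°.

≈ 54°S, 130°E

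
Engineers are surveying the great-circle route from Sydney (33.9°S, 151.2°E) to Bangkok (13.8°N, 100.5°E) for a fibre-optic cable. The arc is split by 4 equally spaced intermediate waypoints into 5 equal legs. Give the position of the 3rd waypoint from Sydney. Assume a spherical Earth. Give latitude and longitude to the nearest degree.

Write both endpoints as unit vectors p₁, p₂ with components (cos φ cos λ, cos φ sin λ, sin φ).
The central angle between the endpoints is δ = arccos(p₁·p₂) ≈ 1.184 rad (67.8°).
Interpolate at f = 3/5 with slerp weights a = sin((1−f)δ)/sin δ ≈ 0.492, b = sin(fδ)/sin δ ≈ 0.704.
p = a·p₁ + b·p₂ ≈ (-0.483, 0.869, -0.107); φ = arcsin(p_z) ≈ -6.12°, λ = atan2(p_y, p_x) ≈ 119.05°.

≈ 6°S, 119°E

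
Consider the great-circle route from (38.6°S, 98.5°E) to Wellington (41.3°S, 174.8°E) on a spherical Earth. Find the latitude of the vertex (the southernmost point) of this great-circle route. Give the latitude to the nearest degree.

≈ 47°S

The great circle lies in the plane with unit normal n̂ = (p₁ × p₂)/|p₁ × p₂|.
Here n̂_z ≈ +0.683; the vertex latitude is φ_max = arccos|n̂_z| ≈ 46.9°.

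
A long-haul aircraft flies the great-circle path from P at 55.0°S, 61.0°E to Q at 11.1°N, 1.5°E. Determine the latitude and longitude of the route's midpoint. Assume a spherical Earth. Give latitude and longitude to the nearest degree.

Convert each endpoint to a unit vector on the sphere (x = cos φ cos λ, y = cos φ sin λ, z = sin φ).
The central angle between the endpoints is δ = arccos(p₁·p₂) ≈ 1.442 rad (82.6°).
Interpolate at f = 1/2 with slerp weights a = sin((1−f)δ)/sin δ ≈ 0.666, b = sin(fδ)/sin δ ≈ 0.666.
p = a·p₁ + b·p₂ ≈ (0.838, 0.351, -0.417); φ = arcsin(p_z) ≈ -24.66°, λ = atan2(p_y, p_x) ≈ 22.73°.

≈ 25°S, 23°E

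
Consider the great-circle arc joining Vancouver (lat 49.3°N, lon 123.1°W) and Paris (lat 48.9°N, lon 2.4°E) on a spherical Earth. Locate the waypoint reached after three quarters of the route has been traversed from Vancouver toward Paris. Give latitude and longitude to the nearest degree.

Convert each endpoint to a unit vector on the sphere (x = cos φ cos λ, y = cos φ sin λ, z = sin φ).
The central angle between the endpoints is δ = arccos(p₁·p₂) ≈ 1.243 rad (71.2°).
Interpolate at f = 3/4 with slerp weights a = sin((1−f)δ)/sin δ ≈ 0.323, b = sin(fδ)/sin δ ≈ 0.848.
p = a·p₁ + b·p₂ ≈ (0.442, -0.153, 0.884); φ = arcsin(p_z) ≈ 62.11°, λ = atan2(p_y, p_x) ≈ -19.10°.

≈ lat 62°N, lon 19°W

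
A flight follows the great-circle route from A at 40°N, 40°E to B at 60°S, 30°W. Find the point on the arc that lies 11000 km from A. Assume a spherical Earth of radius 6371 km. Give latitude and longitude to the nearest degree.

≈ 48°S, 10°W

Convert each endpoint to a unit vector on the sphere (x = cos φ cos λ, y = cos φ sin λ, z = sin φ).
The central angle between the endpoints is δ = arccos(p₁·p₂) ≈ 2.010 rad (115.2°). The total great-circle distance is δ·R ≈ 2.010 × 6371 ≈ 12809 km, so the target fraction is f = 11000/12809 ≈ 0.859.
Interpolate at f ≈ 0.859 with slerp weights a = sin((1−f)δ)/sin δ ≈ 0.310, b = sin(fδ)/sin δ ≈ 1.092.
p = a·p₁ + b·p₂ ≈ (0.654, -0.121, -0.746); φ = arcsin(p_z) ≈ -48.29°, λ = atan2(p_y, p_x) ≈ -10.43°.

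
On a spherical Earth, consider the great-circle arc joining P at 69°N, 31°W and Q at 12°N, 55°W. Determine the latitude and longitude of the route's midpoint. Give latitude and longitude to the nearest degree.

≈ 41°N, 49°W

Write both endpoints as unit vectors p₁, p₂ with components (cos φ cos λ, cos φ sin λ, sin φ).
The central angle between the endpoints is δ = arccos(p₁·p₂) ≈ 1.031 rad (59.0°).
Interpolate at f = 1/2 with slerp weights a = sin((1−f)δ)/sin δ ≈ 0.575, b = sin(fδ)/sin δ ≈ 0.575.
p = a·p₁ + b·p₂ ≈ (0.499, -0.566, 0.656); φ = arcsin(p_z) ≈ 40.99°, λ = atan2(p_y, p_x) ≈ -48.63°.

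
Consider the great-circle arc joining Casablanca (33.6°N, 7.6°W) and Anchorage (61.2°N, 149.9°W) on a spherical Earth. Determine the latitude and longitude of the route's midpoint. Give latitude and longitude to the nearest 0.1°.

The haversine formula gives a central angle δ ≈ 1.403 rad (80.4°) between the endpoints.
Interpolate at f = 1/2 with slerp weights a = sin((1−f)δ)/sin δ ≈ 0.654, b = sin(fδ)/sin δ ≈ 0.654.
p = a·p₁ + b·p₂ ≈ (0.268, -0.230, 0.936); φ = arcsin(p_z) ≈ 69.33°, λ = atan2(p_y, p_x) ≈ -40.71°.

≈ 69.3°N, 40.7°W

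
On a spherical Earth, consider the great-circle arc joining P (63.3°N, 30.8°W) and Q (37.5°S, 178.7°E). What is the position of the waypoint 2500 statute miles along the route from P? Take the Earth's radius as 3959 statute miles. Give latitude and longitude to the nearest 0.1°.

≈ (63.7°N, 118.9°W)

Write both endpoints as unit vectors p₁, p₂ with components (cos φ cos λ, cos φ sin λ, sin φ).
The central angle between the endpoints is δ = arccos(p₁·p₂) ≈ 2.595 rad (148.7°). The total great-circle distance is δ·R ≈ 2.595 × 3959 ≈ 10272 mi, so the target fraction is f = 2500/10272 ≈ 0.243.
Interpolate at f ≈ 0.243 with slerp weights a = sin((1−f)δ)/sin δ ≈ 1.777, b = sin(fδ)/sin δ ≈ 1.135.
p = a·p₁ + b·p₂ ≈ (-0.215, -0.388, 0.896); φ = arcsin(p_z) ≈ 63.66°, λ = atan2(p_y, p_x) ≈ -118.92°.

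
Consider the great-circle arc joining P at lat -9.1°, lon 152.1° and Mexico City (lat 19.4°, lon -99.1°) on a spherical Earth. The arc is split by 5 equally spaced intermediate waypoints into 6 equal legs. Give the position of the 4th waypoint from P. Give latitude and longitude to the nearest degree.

≈ lat 14°, lon -137°

Convert each endpoint to a unit vector on the sphere (x = cos φ cos λ, y = cos φ sin λ, z = sin φ).
The central angle between the endpoints is δ = arccos(p₁·p₂) ≈ 1.931 rad (110.7°).
Interpolate at f = 4/6 with slerp weights a = sin((1−f)δ)/sin δ ≈ 0.641, b = sin(fδ)/sin δ ≈ 1.026.
p = a·p₁ + b·p₂ ≈ (-0.713, -0.659, 0.239); φ = arcsin(p_z) ≈ 13.85°, λ = atan2(p_y, p_x) ≈ -137.23°.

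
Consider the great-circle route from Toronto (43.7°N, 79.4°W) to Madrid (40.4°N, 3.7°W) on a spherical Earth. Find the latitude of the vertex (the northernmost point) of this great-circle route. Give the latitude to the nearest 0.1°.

The great circle lies in the plane with unit normal n̂ = (p₁ × p₂)/|p₁ × p₂|.
Here n̂_z ≈ +0.657; the vertex latitude is φ_max = arccos|n̂_z| ≈ 48.9°.
Check via Clairaut: cos φ_max = |cos φ₁| · sin C = cos(43.7°)·sin(65.4°) ≈ 0.657, again giving ≈ 48.9°.

≈ 48.9°N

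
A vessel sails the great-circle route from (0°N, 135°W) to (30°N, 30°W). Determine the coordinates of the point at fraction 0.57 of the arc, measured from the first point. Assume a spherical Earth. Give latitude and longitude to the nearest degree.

Convert each endpoint to a unit vector on the sphere (x = cos φ cos λ, y = cos φ sin λ, z = sin φ).
The central angle between the endpoints is δ = arccos(p₁·p₂) ≈ 1.797 rad (103.0°).
Interpolate at f = 0.57 with slerp weights a = sin((1−f)δ)/sin δ ≈ 0.716, b = sin(fδ)/sin δ ≈ 0.877.
p = a·p₁ + b·p₂ ≈ (0.151, -0.886, 0.438); φ = arcsin(p_z) ≈ 26.00°, λ = atan2(p_y, p_x) ≈ -80.33°.

≈ (26°N, 80°W)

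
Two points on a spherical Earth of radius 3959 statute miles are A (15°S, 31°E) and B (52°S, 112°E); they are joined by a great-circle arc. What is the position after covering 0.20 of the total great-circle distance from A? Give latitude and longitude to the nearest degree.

The haversine formula gives a central angle δ ≈ 1.269 rad (72.7°) between the endpoints.
Interpolate at f = 0.20 with slerp weights a = sin((1−f)δ)/sin δ ≈ 0.890, b = sin(fδ)/sin δ ≈ 0.263.
p = a·p₁ + b·p₂ ≈ (0.676, 0.593, -0.438); φ = arcsin(p_z) ≈ -25.95°, λ = atan2(p_y, p_x) ≈ 41.24°.

≈ (26°S, 41°E)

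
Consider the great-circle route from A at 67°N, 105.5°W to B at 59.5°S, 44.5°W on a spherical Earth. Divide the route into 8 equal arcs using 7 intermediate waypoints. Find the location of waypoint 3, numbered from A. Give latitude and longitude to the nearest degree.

≈ 21°N, 75°W

The haversine formula gives a central angle δ ≈ 2.342 rad (134.2°) between the endpoints.
Interpolate at f = 3/8 with slerp weights a = sin((1−f)δ)/sin δ ≈ 1.387, b = sin(fδ)/sin δ ≈ 1.073.
p = a·p₁ + b·p₂ ≈ (0.244, -0.904, 0.352); φ = arcsin(p_z) ≈ 20.58°, λ = atan2(p_y, p_x) ≈ -74.91°.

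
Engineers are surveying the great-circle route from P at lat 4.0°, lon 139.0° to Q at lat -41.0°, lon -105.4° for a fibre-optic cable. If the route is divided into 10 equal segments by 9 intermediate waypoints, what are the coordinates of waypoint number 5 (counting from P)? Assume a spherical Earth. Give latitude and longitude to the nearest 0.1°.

≈ lat -31.5°, lon -175.6°

Convert each endpoint to a unit vector on the sphere (x = cos φ cos λ, y = cos φ sin λ, z = sin φ).
The central angle between the endpoints is δ = arccos(p₁·p₂) ≈ 1.951 rad (111.8°).
Interpolate at f = 5/10 with slerp weights a = sin((1−f)δ)/sin δ ≈ 0.892, b = sin(fδ)/sin δ ≈ 0.892.
p = a·p₁ + b·p₂ ≈ (-0.850, -0.065, -0.523); φ = arcsin(p_z) ≈ -31.52°, λ = atan2(p_y, p_x) ≈ -175.61°.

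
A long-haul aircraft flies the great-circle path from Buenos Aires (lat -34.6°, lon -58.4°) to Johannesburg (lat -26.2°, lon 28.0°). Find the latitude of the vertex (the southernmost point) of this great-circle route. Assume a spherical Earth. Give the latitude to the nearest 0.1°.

The great circle lies in the plane with unit normal n̂ = (p₁ × p₂)/|p₁ × p₂|.
Here n̂_z ≈ +0.772; the vertex latitude is φ_max = arccos|n̂_z| ≈ 39.5°.

≈ -39.5°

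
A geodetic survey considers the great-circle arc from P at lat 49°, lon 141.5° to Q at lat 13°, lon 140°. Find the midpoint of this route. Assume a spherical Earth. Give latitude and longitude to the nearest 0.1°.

Write both endpoints as unit vectors p₁, p₂ with components (cos φ cos λ, cos φ sin λ, sin φ).
The central angle between the endpoints is δ = arccos(p₁·p₂) ≈ 0.629 rad (36.0°).
Interpolate at f = 1/2 with slerp weights a = sin((1−f)δ)/sin δ ≈ 0.526, b = sin(fδ)/sin δ ≈ 0.526.
p = a·p₁ + b·p₂ ≈ (-0.662, 0.544, 0.515); φ = arcsin(p_z) ≈ 31.00°, λ = atan2(p_y, p_x) ≈ 140.60°.

≈ lat 31.0°, lon 140.6°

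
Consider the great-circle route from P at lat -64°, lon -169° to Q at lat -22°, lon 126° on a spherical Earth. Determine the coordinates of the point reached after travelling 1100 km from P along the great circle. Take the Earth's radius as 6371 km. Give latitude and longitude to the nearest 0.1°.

Convert each endpoint to a unit vector on the sphere (x = cos φ cos λ, y = cos φ sin λ, z = sin φ).
The central angle between the endpoints is δ = arccos(p₁·p₂) ≈ 1.037 rad (59.4°). The total great-circle distance is δ·R ≈ 1.037 × 6371 ≈ 6609 km, so the target fraction is f = 1100/6609 ≈ 0.166.
Interpolate at f ≈ 0.166 with slerp weights a = sin((1−f)δ)/sin δ ≈ 0.884, b = sin(fδ)/sin δ ≈ 0.200.
p = a·p₁ + b·p₂ ≈ (-0.489, 0.076, -0.869); φ = arcsin(p_z) ≈ -60.34°, λ = atan2(p_y, p_x) ≈ 171.20°.

≈ lat -60.3°, lon 171.2°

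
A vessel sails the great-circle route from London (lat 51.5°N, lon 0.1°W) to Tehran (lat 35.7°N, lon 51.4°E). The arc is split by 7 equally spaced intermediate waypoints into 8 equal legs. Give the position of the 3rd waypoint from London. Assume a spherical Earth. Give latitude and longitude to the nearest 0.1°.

≈ lat 48.5°N, lon 22.6°E

Write both endpoints as unit vectors p₁, p₂ with components (cos φ cos λ, cos φ sin λ, sin φ).
The central angle between the endpoints is δ = arccos(p₁·p₂) ≈ 0.690 rad (39.5°).
Interpolate at f = 3/8 with slerp weights a = sin((1−f)δ)/sin δ ≈ 0.657, b = sin(fδ)/sin δ ≈ 0.402.
p = a·p₁ + b·p₂ ≈ (0.612, 0.254, 0.748); φ = arcsin(p_z) ≈ 48.46°, λ = atan2(p_y, p_x) ≈ 22.56°.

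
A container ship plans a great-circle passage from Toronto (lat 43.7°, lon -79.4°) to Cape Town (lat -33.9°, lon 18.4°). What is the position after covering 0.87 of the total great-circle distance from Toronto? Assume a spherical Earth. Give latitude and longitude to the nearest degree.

Write both endpoints as unit vectors p₁, p₂ with components (cos φ cos λ, cos φ sin λ, sin φ).
The central angle between the endpoints is δ = arccos(p₁·p₂) ≈ 2.056 rad (117.8°).
Interpolate at f = 0.87 with slerp weights a = sin((1−f)δ)/sin δ ≈ 0.299, b = sin(fδ)/sin δ ≈ 1.104.
p = a·p₁ + b·p₂ ≈ (0.909, 0.077, -0.409); φ = arcsin(p_z) ≈ -24.16°, λ = atan2(p_y, p_x) ≈ 4.84°.

≈ lat -24°, lon 5°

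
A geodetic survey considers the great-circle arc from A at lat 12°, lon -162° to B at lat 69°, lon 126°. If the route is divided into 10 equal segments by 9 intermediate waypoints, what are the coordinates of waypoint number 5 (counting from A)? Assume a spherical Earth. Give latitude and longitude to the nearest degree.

≈ lat 45°, lon -179°

Write both endpoints as unit vectors p₁, p₂ with components (cos φ cos λ, cos φ sin λ, sin φ).
The central angle between the endpoints is δ = arccos(p₁·p₂) ≈ 1.264 rad (72.4°).
Interpolate at f = 5/10 with slerp weights a = sin((1−f)δ)/sin δ ≈ 0.620, b = sin(fδ)/sin δ ≈ 0.620.
p = a·p₁ + b·p₂ ≈ (-0.707, -0.008, 0.707); φ = arcsin(p_z) ≈ 45.01°, λ = atan2(p_y, p_x) ≈ -179.38°.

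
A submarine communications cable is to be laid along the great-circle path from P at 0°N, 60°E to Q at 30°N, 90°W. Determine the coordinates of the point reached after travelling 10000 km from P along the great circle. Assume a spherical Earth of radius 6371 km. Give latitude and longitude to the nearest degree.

Write both endpoints as unit vectors p₁, p₂ with components (cos φ cos λ, cos φ sin λ, sin φ).
The central angle between the endpoints is δ = arccos(p₁·p₂) ≈ 2.419 rad (138.6°). The total great-circle distance is δ·R ≈ 2.419 × 6371 ≈ 15411 km, so the target fraction is f = 10000/15411 ≈ 0.649.
Interpolate at f ≈ 0.649 with slerp weights a = sin((1−f)δ)/sin δ ≈ 1.135, b = sin(fδ)/sin δ ≈ 1.512.
p = a·p₁ + b·p₂ ≈ (0.568, -0.326, 0.756); φ = arcsin(p_z) ≈ 49.11°, λ = atan2(p_y, p_x) ≈ -29.90°.

≈ 49°N, 30°W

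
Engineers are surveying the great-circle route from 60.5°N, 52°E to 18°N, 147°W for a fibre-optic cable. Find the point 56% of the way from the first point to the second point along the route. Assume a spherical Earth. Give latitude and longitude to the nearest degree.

Convert each endpoint to a unit vector on the sphere (x = cos φ cos λ, y = cos φ sin λ, z = sin φ).
The central angle between the endpoints is δ = arccos(p₁·p₂) ≈ 1.746 rad (100.0°).
Interpolate at f = 0.56 with slerp weights a = sin((1−f)δ)/sin δ ≈ 0.705, b = sin(fδ)/sin δ ≈ 0.842.
p = a·p₁ + b·p₂ ≈ (-0.458, -0.162, 0.874); φ = arcsin(p_z) ≈ 60.95°, λ = atan2(p_y, p_x) ≈ -160.47°.

≈ 61°N, 160°W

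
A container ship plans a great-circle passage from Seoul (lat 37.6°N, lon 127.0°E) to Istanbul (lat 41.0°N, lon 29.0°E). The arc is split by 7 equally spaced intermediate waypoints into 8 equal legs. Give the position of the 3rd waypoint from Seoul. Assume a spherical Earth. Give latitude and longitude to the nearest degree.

≈ lat 50°N, lon 94°E

Convert each endpoint to a unit vector on the sphere (x = cos φ cos λ, y = cos φ sin λ, z = sin φ).
The central angle between the endpoints is δ = arccos(p₁·p₂) ≈ 1.248 rad (71.5°).
Interpolate at f = 3/8 with slerp weights a = sin((1−f)δ)/sin δ ≈ 0.742, b = sin(fδ)/sin δ ≈ 0.476.
p = a·p₁ + b·p₂ ≈ (-0.040, 0.643, 0.765); φ = arcsin(p_z) ≈ 49.87°, λ = atan2(p_y, p_x) ≈ 93.52°.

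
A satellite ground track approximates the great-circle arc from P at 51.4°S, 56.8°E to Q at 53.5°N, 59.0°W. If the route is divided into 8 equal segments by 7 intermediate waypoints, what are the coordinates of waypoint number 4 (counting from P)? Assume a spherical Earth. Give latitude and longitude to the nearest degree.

≈ 2°N, 1°E

Write both endpoints as unit vectors p₁, p₂ with components (cos φ cos λ, cos φ sin λ, sin φ).
The central angle between the endpoints is δ = arccos(p₁·p₂) ≈ 2.481 rad (142.2°).
Interpolate at f = 4/8 with slerp weights a = sin((1−f)δ)/sin δ ≈ 1.542, b = sin(fδ)/sin δ ≈ 1.542.
p = a·p₁ + b·p₂ ≈ (0.999, 0.019, 0.034); φ = arcsin(p_z) ≈ 1.97°, λ = atan2(p_y, p_x) ≈ 1.08°.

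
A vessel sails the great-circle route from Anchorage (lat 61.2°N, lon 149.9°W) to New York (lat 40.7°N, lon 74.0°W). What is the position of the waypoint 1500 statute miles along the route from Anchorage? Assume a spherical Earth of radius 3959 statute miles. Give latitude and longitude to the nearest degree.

≈ lat 58°N, lon 106°W

The haversine formula gives a central angle δ ≈ 0.849 rad (48.7°) between the endpoints. The total great-circle distance is δ·R ≈ 0.849 × 3959 ≈ 3363 mi, so the target fraction is f = 1500/3363 ≈ 0.446.
Interpolate at f ≈ 0.446 with slerp weights a = sin((1−f)δ)/sin δ ≈ 0.604, b = sin(fδ)/sin δ ≈ 0.493.
p = a·p₁ + b·p₂ ≈ (-0.149, -0.505, 0.850); φ = arcsin(p_z) ≈ 58.24°, λ = atan2(p_y, p_x) ≈ -106.41°.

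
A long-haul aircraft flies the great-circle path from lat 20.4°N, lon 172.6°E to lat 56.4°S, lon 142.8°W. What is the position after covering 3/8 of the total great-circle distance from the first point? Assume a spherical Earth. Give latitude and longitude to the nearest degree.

≈ lat 9°S, lon 175°W

Write both endpoints as unit vectors p₁, p₂ with components (cos φ cos λ, cos φ sin λ, sin φ).
The central angle between the endpoints is δ = arccos(p₁·p₂) ≈ 1.492 rad (85.5°).
Interpolate at f = 3/8 with slerp weights a = sin((1−f)δ)/sin δ ≈ 0.806, b = sin(fδ)/sin δ ≈ 0.532.
p = a·p₁ + b·p₂ ≈ (-0.983, -0.081, -0.163); φ = arcsin(p_z) ≈ -9.36°, λ = atan2(p_y, p_x) ≈ -175.30°.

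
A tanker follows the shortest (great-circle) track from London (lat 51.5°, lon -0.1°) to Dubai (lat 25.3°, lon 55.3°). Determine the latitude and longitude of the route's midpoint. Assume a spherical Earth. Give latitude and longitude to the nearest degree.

From cos δ = sin φ₁ sin φ₂ + cos φ₁ cos φ₂ cos Δλ, the central angle is δ ≈ 0.858 rad (49.2°).
Interpolate at f = 1/2 with slerp weights a = sin((1−f)δ)/sin δ ≈ 0.550, b = sin(fδ)/sin δ ≈ 0.550.
p = a·p₁ + b·p₂ ≈ (0.625, 0.408, 0.665); φ = arcsin(p_z) ≈ 41.70°, λ = atan2(p_y, p_x) ≈ 33.13°.

≈ lat 42°, lon 33°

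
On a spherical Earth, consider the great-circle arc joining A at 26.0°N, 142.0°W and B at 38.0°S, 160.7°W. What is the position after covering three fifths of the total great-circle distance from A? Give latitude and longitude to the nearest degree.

≈ 13°S, 152°W

From cos δ = sin φ₁ sin φ₂ + cos φ₁ cos φ₂ cos Δλ, the central angle is δ ≈ 1.158 rad (66.4°).
Interpolate at f = 3/5 with slerp weights a = sin((1−f)δ)/sin δ ≈ 0.488, b = sin(fδ)/sin δ ≈ 0.699.
p = a·p₁ + b·p₂ ≈ (-0.865, -0.452, -0.216); φ = arcsin(p_z) ≈ -12.50°, λ = atan2(p_y, p_x) ≈ -152.42°.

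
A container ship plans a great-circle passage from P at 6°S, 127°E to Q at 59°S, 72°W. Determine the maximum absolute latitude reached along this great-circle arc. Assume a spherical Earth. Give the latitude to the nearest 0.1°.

≈ 79.5°S

The great circle lies in the plane with unit normal n̂ = (p₁ × p₂)/|p₁ × p₂|.
Here n̂_z ≈ +0.181; the vertex latitude is φ_max = arccos|n̂_z| ≈ 79.5°.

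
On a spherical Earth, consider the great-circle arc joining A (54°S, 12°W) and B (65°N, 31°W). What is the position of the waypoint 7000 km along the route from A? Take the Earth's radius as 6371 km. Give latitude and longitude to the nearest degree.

Write both endpoints as unit vectors p₁, p₂ with components (cos φ cos λ, cos φ sin λ, sin φ).
The central angle between the endpoints is δ = arccos(p₁·p₂) ≈ 2.092 rad (119.9°). The total great-circle distance is δ·R ≈ 2.092 × 6371 ≈ 13331 km, so the target fraction is f = 7000/13331 ≈ 0.525.
Interpolate at f ≈ 0.525 with slerp weights a = sin((1−f)δ)/sin δ ≈ 0.967, b = sin(fδ)/sin δ ≈ 1.027.
p = a·p₁ + b·p₂ ≈ (0.928, -0.342, 0.149); φ = arcsin(p_z) ≈ 8.57°, λ = atan2(p_y, p_x) ≈ -20.22°.

≈ (9°N, 20°W)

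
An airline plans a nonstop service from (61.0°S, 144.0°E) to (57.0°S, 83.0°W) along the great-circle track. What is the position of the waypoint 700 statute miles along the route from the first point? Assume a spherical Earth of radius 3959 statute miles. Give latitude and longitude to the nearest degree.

≈ (69°S, 158°E)

Write both endpoints as unit vectors p₁, p₂ with components (cos φ cos λ, cos φ sin λ, sin φ).
The central angle between the endpoints is δ = arccos(p₁·p₂) ≈ 0.984 rad (56.4°). The total great-circle distance is δ·R ≈ 0.984 × 3959 ≈ 3897 mi, so the target fraction is f = 700/3897 ≈ 0.180.
Interpolate at f ≈ 0.180 with slerp weights a = sin((1−f)δ)/sin δ ≈ 0.868, b = sin(fδ)/sin δ ≈ 0.211.
p = a·p₁ + b·p₂ ≈ (-0.326, 0.133, -0.936); φ = arcsin(p_z) ≈ -69.37°, λ = atan2(p_y, p_x) ≈ 157.81°.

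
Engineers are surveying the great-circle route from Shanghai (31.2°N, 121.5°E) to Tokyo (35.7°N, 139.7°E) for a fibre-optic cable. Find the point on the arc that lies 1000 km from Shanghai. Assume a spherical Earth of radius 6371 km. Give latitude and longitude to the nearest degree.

The haversine formula gives a central angle δ ≈ 0.276 rad (15.8°) between the endpoints. The total great-circle distance is δ·R ≈ 0.276 × 6371 ≈ 1758 km, so the target fraction is f = 1000/1758 ≈ 0.569.
Interpolate at f ≈ 0.569 with slerp weights a = sin((1−f)δ)/sin δ ≈ 0.436, b = sin(fδ)/sin δ ≈ 0.574.
p = a·p₁ + b·p₂ ≈ (-0.550, 0.619, 0.560); φ = arcsin(p_z) ≈ 34.09°, λ = atan2(p_y, p_x) ≈ 131.62°.

≈ (34°N, 132°E)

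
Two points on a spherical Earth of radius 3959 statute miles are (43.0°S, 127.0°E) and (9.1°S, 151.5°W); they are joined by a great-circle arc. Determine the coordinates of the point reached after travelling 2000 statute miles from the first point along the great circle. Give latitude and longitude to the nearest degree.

≈ (37°S, 164°E)

Write both endpoints as unit vectors p₁, p₂ with components (cos φ cos λ, cos φ sin λ, sin φ).
The central angle between the endpoints is δ = arccos(p₁·p₂) ≈ 1.355 rad (77.6°). The total great-circle distance is δ·R ≈ 1.355 × 3959 ≈ 5363 mi, so the target fraction is f = 2000/5363 ≈ 0.373.
Interpolate at f ≈ 0.373 with slerp weights a = sin((1−f)δ)/sin δ ≈ 0.769, b = sin(fδ)/sin δ ≈ 0.496.
p = a·p₁ + b·p₂ ≈ (-0.768, 0.216, -0.603); φ = arcsin(p_z) ≈ -37.06°, λ = atan2(p_y, p_x) ≈ 164.33°.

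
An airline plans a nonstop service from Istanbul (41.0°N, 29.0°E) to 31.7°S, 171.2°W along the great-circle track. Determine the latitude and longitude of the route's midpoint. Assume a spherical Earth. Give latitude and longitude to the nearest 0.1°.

From cos δ = sin φ₁ sin φ₂ + cos φ₁ cos φ₂ cos Δλ, the central angle is δ ≈ 2.816 rad (161.3°).
Interpolate at f = 1/2 with slerp weights a = sin((1−f)δ)/sin δ ≈ 3.082, b = sin(fδ)/sin δ ≈ 3.082.
p = a·p₁ + b·p₂ ≈ (-0.557, 0.727, 0.402); φ = arcsin(p_z) ≈ 23.73°, λ = atan2(p_y, p_x) ≈ 127.47°.

≈ 23.7°N, 127.5°E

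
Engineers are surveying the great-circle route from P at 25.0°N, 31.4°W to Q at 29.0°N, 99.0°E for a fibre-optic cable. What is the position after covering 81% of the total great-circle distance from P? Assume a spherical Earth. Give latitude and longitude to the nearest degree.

≈ 42°N, 79°E

Convert each endpoint to a unit vector on the sphere (x = cos φ cos λ, y = cos φ sin λ, z = sin φ).
The central angle between the endpoints is δ = arccos(p₁·p₂) ≈ 1.885 rad (108.0°).
Interpolate at f = 0.81 with slerp weights a = sin((1−f)δ)/sin δ ≈ 0.369, b = sin(fδ)/sin δ ≈ 1.050.
p = a·p₁ + b·p₂ ≈ (0.141, 0.733, 0.665); φ = arcsin(p_z) ≈ 41.68°, λ = atan2(p_y, p_x) ≈ 79.09°.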